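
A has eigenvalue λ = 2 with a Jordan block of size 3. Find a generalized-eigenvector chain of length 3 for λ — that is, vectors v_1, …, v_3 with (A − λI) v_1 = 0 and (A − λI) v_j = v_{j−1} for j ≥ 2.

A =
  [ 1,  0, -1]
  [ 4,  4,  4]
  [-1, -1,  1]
A Jordan chain for λ = 2 of length 3:
v_1 = (2, 0, -2)ᵀ
v_2 = (-1, 4, -1)ᵀ
v_3 = (1, 0, 0)ᵀ

Let N = A − (2)·I. We want v_3 with N^3 v_3 = 0 but N^2 v_3 ≠ 0; then v_{j-1} := N · v_j for j = 3, …, 2.

Pick v_3 = (1, 0, 0)ᵀ.
Then v_2 = N · v_3 = (-1, 4, -1)ᵀ.
Then v_1 = N · v_2 = (2, 0, -2)ᵀ.

Sanity check: (A − (2)·I) v_1 = (0, 0, 0)ᵀ = 0. ✓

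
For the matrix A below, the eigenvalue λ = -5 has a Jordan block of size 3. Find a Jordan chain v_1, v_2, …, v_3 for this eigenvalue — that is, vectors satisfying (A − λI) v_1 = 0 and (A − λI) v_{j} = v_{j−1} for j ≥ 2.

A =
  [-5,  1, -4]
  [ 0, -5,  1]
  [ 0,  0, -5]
A Jordan chain for λ = -5 of length 3:
v_1 = (1, 0, 0)ᵀ
v_2 = (-4, 1, 0)ᵀ
v_3 = (0, 0, 1)ᵀ

Let N = A − (-5)·I. We want v_3 with N^3 v_3 = 0 but N^2 v_3 ≠ 0; then v_{j-1} := N · v_j for j = 3, …, 2.

Pick v_3 = (0, 0, 1)ᵀ.
Then v_2 = N · v_3 = (-4, 1, 0)ᵀ.
Then v_1 = N · v_2 = (1, 0, 0)ᵀ.

Sanity check: (A − (-5)·I) v_1 = (0, 0, 0)ᵀ = 0. ✓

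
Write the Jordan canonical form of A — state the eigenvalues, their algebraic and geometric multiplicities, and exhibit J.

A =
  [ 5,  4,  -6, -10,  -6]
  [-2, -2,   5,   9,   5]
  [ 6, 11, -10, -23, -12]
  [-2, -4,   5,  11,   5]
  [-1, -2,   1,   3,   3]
J_1(-1) ⊕ J_3(2) ⊕ J_1(2)

The characteristic polynomial is
  det(x·I − A) = x^5 - 7*x^4 + 16*x^3 - 8*x^2 - 16*x + 16 = (x - 2)^4*(x + 1)

Eigenvalues and multiplicities (the geometric multiplicity of λ is n − rank(A − λI), which equals the number of Jordan blocks for λ):
  λ = -1: algebraic multiplicity = 1, geometric multiplicity = 1
  λ = 2: algebraic multiplicity = 4, geometric multiplicity = 2

Determining the block sizes for each eigenvalue:
  λ = -1: one block (gm = 1), so the single block has size am = 1 → block sizes [1]
  λ = 2: with am = 4 and gm = 2, the partition is not yet determined (e.g. several partitions of 4 into 2 parts exist). Let N = A − (2)·I. Computing rank(N^1) = 3, rank(N^2) = 2, rank(N^3) = 1; the number of blocks of size ≥ j is rank(N^{j−1}) − rank(N^j), giving [2, 1, 1]. So we have 1 block(s) of size 3, 1 block(s) of size 1 → block sizes [3, 1]

Assembling the blocks gives a Jordan form
J =
  [-1, 0, 0, 0, 0]
  [ 0, 2, 1, 0, 0]
  [ 0, 0, 2, 1, 0]
  [ 0, 0, 0, 2, 0]
  [ 0, 0, 0, 0, 2]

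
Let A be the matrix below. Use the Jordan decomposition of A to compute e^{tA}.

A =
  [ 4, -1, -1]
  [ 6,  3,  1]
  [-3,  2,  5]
e^{tA} =
  [-3*t^2*exp(4*t)/2 + exp(4*t), -t^2*exp(4*t)/2 - t*exp(4*t), -t^2*exp(4*t) - t*exp(4*t)]
  [-9*t^2*exp(4*t)/2 + 6*t*exp(4*t), -3*t^2*exp(4*t)/2 - t*exp(4*t) + exp(4*t), -3*t^2*exp(4*t) + t*exp(4*t)]
  [9*t^2*exp(4*t)/2 - 3*t*exp(4*t), 3*t^2*exp(4*t)/2 + 2*t*exp(4*t), 3*t^2*exp(4*t) + t*exp(4*t) + exp(4*t)]

Strategy: write A = P · J · P⁻¹ where J is a Jordan canonical form, so e^{tA} = P · e^{tJ} · P⁻¹, and e^{tJ} can be computed block-by-block.

A has Jordan form
J =
  [4, 1, 0]
  [0, 4, 1]
  [0, 0, 4]
(up to reordering of blocks).

Per-block formulas:
  For a 3×3 Jordan block J_3(4): exp(t · J_3(4)) = e^(4t)·(I + t·N + (t^2/2)·N^2), where N is the 3×3 nilpotent shift.

After assembling e^{tJ} and conjugating by P, we get:

e^{tA} =
  [-3*t^2*exp(4*t)/2 + exp(4*t), -t^2*exp(4*t)/2 - t*exp(4*t), -t^2*exp(4*t) - t*exp(4*t)]
  [-9*t^2*exp(4*t)/2 + 6*t*exp(4*t), -3*t^2*exp(4*t)/2 - t*exp(4*t) + exp(4*t), -3*t^2*exp(4*t) + t*exp(4*t)]
  [9*t^2*exp(4*t)/2 - 3*t*exp(4*t), 3*t^2*exp(4*t)/2 + 2*t*exp(4*t), 3*t^2*exp(4*t) + t*exp(4*t) + exp(4*t)]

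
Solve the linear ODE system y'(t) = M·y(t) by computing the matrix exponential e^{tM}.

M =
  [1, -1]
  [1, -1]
e^{tM} =
  [t + 1, -t]
  [t, 1 - t]

Strategy: write M = P · J · P⁻¹ where J is a Jordan canonical form, so e^{tM} = P · e^{tJ} · P⁻¹, and e^{tJ} can be computed block-by-block.

M has Jordan form
J =
  [0, 1]
  [0, 0]
(up to reordering of blocks).

Per-block formulas:
  For a 2×2 Jordan block J_2(0): exp(t · J_2(0)) = e^(0t)·(I + t·N), where N is the 2×2 nilpotent shift.

After assembling e^{tJ} and conjugating by P, we get:

e^{tM} =
  [t + 1, -t]
  [t, 1 - t]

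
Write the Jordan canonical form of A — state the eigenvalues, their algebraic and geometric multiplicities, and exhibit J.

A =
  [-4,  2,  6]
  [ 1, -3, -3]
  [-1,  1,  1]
J_2(-2) ⊕ J_1(-2)

The characteristic polynomial is
  det(x·I − A) = x^3 + 6*x^2 + 12*x + 8 = (x + 2)^3

Eigenvalues and multiplicities (the geometric multiplicity of λ is n − rank(A − λI), which equals the number of Jordan blocks for λ):
  λ = -2: algebraic multiplicity = 3, geometric multiplicity = 2

Determining the block sizes for each eigenvalue:
  λ = -2: 2 blocks summing to 3 forces exactly one block of size 2 and the rest size 1 → block sizes [2, 1]

Assembling the blocks gives a Jordan form
J =
  [-2,  1,  0]
  [ 0, -2,  0]
  [ 0,  0, -2]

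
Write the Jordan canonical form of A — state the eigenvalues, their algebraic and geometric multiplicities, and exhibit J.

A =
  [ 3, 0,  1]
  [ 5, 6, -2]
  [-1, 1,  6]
J_3(5)

The characteristic polynomial is
  det(x·I − A) = x^3 - 15*x^2 + 75*x - 125 = (x - 5)^3

Eigenvalues and multiplicities (the geometric multiplicity of λ is n − rank(A − λI), which equals the number of Jordan blocks for λ):
  λ = 5: algebraic multiplicity = 3, geometric multiplicity = 1

Determining the block sizes for each eigenvalue:
  λ = 5: one block (gm = 1), so the single block has size am = 3 → block sizes [3]

Assembling the blocks gives a Jordan form
J =
  [5, 1, 0]
  [0, 5, 1]
  [0, 0, 5]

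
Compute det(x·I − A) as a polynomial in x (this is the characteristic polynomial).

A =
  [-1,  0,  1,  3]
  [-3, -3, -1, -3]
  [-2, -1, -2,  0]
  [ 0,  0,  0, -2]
x^4 + 8*x^3 + 24*x^2 + 32*x + 16

Expanding det(x·I − A) (e.g. by cofactor expansion or by noting that A is similar to its Jordan form J, which has the same characteristic polynomial as A) gives
  χ_A(x) = x^4 + 8*x^3 + 24*x^2 + 32*x + 16
which factors as (x + 2)^4. The eigenvalues (with algebraic multiplicities) are λ = -2 with multiplicity 4.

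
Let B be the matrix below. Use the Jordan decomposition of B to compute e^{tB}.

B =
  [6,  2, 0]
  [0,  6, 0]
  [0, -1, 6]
e^{tB} =
  [exp(6*t), 2*t*exp(6*t), 0]
  [0, exp(6*t), 0]
  [0, -t*exp(6*t), exp(6*t)]

Strategy: write B = P · J · P⁻¹ where J is a Jordan canonical form, so e^{tB} = P · e^{tJ} · P⁻¹, and e^{tJ} can be computed block-by-block.

B has Jordan form
J =
  [6, 1, 0]
  [0, 6, 0]
  [0, 0, 6]
(up to reordering of blocks).

Per-block formulas:
  For a 1×1 block at λ = 6: exp(t · [6]) = [e^(6t)].
  For a 2×2 Jordan block J_2(6): exp(t · J_2(6)) = e^(6t)·(I + t·N), where N is the 2×2 nilpotent shift.

After assembling e^{tJ} and conjugating by P, we get:

e^{tB} =
  [exp(6*t), 2*t*exp(6*t), 0]
  [0, exp(6*t), 0]
  [0, -t*exp(6*t), exp(6*t)]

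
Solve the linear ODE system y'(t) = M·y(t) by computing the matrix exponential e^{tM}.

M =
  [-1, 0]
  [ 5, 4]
e^{tM} =
  [exp(-t), 0]
  [exp(4*t) - exp(-t), exp(4*t)]

Strategy: write M = P · J · P⁻¹ where J is a Jordan canonical form, so e^{tM} = P · e^{tJ} · P⁻¹, and e^{tJ} can be computed block-by-block.

M has Jordan form
J =
  [-1, 0]
  [ 0, 4]
(up to reordering of blocks).

Per-block formulas:
  For a 1×1 block at λ = -1: exp(t · [-1]) = [e^(-1t)].
  For a 1×1 block at λ = 4: exp(t · [4]) = [e^(4t)].

After assembling e^{tJ} and conjugating by P, we get:

e^{tM} =
  [exp(-t), 0]
  [exp(4*t) - exp(-t), exp(4*t)]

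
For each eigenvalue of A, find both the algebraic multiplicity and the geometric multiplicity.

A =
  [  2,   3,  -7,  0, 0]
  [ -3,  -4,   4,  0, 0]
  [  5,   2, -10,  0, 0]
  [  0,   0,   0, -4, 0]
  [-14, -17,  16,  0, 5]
λ = -4: alg = 4, geom = 2; λ = 5: alg = 1, geom = 1

Step 1 — factor the characteristic polynomial to read off the algebraic multiplicities:
  χ_A(x) = (x - 5)*(x + 4)^4

Step 2 — compute geometric multiplicities via the rank-nullity identity g(λ) = n − rank(A − λI):
  rank(A − (-4)·I) = 3, so dim ker(A − (-4)·I) = n − 3 = 2
  rank(A − (5)·I) = 4, so dim ker(A − (5)·I) = n − 4 = 1

Summary:
  λ = -4: algebraic multiplicity = 4, geometric multiplicity = 2
  λ = 5: algebraic multiplicity = 1, geometric multiplicity = 1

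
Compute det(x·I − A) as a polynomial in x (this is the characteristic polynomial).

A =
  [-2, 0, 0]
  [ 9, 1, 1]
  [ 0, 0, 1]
x^3 - 3*x + 2

Expanding det(x·I − A) (e.g. by cofactor expansion or by noting that A is similar to its Jordan form J, which has the same characteristic polynomial as A) gives
  χ_A(x) = x^3 - 3*x + 2
which factors as (x - 1)^2*(x + 2). The eigenvalues (with algebraic multiplicities) are λ = -2 with multiplicity 1, λ = 1 with multiplicity 2.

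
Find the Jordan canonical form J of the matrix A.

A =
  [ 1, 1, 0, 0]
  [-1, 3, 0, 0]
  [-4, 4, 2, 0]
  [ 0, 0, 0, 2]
J_2(2) ⊕ J_1(2) ⊕ J_1(2)

The characteristic polynomial is
  det(x·I − A) = x^4 - 8*x^3 + 24*x^2 - 32*x + 16 = (x - 2)^4

Eigenvalues and multiplicities (the geometric multiplicity of λ is n − rank(A − λI), which equals the number of Jordan blocks for λ):
  λ = 2: algebraic multiplicity = 4, geometric multiplicity = 3

Determining the block sizes for each eigenvalue:
  λ = 2: 3 blocks summing to 4 forces exactly one block of size 2 and the rest size 1 → block sizes [2, 1, 1]

Assembling the blocks gives a Jordan form
J =
  [2, 1, 0, 0]
  [0, 2, 0, 0]
  [0, 0, 2, 0]
  [0, 0, 0, 2]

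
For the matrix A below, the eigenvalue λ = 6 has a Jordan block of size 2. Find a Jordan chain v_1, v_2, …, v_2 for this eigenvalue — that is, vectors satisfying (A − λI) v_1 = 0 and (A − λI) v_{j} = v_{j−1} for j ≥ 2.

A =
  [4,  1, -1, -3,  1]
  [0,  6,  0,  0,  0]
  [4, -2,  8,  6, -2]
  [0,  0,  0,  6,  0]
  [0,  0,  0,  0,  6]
A Jordan chain for λ = 6 of length 2:
v_1 = (-2, 0, 4, 0, 0)ᵀ
v_2 = (1, 0, 0, 0, 0)ᵀ

Let N = A − (6)·I. We want v_2 with N^2 v_2 = 0 but N^1 v_2 ≠ 0; then v_{j-1} := N · v_j for j = 2, …, 2.

Pick v_2 = (1, 0, 0, 0, 0)ᵀ.
Then v_1 = N · v_2 = (-2, 0, 4, 0, 0)ᵀ.

Sanity check: (A − (6)·I) v_1 = (0, 0, 0, 0, 0)ᵀ = 0. ✓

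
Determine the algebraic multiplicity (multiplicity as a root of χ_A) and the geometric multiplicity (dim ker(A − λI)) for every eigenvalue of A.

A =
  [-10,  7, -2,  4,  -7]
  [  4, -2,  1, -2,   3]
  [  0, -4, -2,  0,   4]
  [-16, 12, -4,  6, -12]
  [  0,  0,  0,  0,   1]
λ = -2: alg = 4, geom = 2; λ = 1: alg = 1, geom = 1

Step 1 — factor the characteristic polynomial to read off the algebraic multiplicities:
  χ_A(x) = (x - 1)*(x + 2)^4

Step 2 — compute geometric multiplicities via the rank-nullity identity g(λ) = n − rank(A − λI):
  rank(A − (-2)·I) = 3, so dim ker(A − (-2)·I) = n − 3 = 2
  rank(A − (1)·I) = 4, so dim ker(A − (1)·I) = n − 4 = 1

Summary:
  λ = -2: algebraic multiplicity = 4, geometric multiplicity = 2
  λ = 1: algebraic multiplicity = 1, geometric multiplicity = 1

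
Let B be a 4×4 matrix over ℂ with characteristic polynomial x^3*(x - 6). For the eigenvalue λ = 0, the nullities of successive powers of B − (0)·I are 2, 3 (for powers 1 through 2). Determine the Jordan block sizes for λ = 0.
Block sizes for λ = 0: [2, 1]

From the dimensions of kernels of powers, the number of Jordan blocks of size at least j is d_j − d_{j−1} where d_j = dim ker(N^j) (with d_0 = 0). Computing the differences gives [2, 1].
The number of blocks of size exactly k is (#blocks of size ≥ k) − (#blocks of size ≥ k + 1), so the partition is: 1 block(s) of size 1, 1 block(s) of size 2.
In nonincreasing order the block sizes are [2, 1].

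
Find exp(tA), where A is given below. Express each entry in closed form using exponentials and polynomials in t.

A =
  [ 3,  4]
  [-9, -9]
e^{tA} =
  [6*t*exp(-3*t) + exp(-3*t), 4*t*exp(-3*t)]
  [-9*t*exp(-3*t), -6*t*exp(-3*t) + exp(-3*t)]

Strategy: write A = P · J · P⁻¹ where J is a Jordan canonical form, so e^{tA} = P · e^{tJ} · P⁻¹, and e^{tJ} can be computed block-by-block.

A has Jordan form
J =
  [-3,  1]
  [ 0, -3]
(up to reordering of blocks).

Per-block formulas:
  For a 2×2 Jordan block J_2(-3): exp(t · J_2(-3)) = e^(-3t)·(I + t·N), where N is the 2×2 nilpotent shift.

After assembling e^{tJ} and conjugating by P, we get:

e^{tA} =
  [6*t*exp(-3*t) + exp(-3*t), 4*t*exp(-3*t)]
  [-9*t*exp(-3*t), -6*t*exp(-3*t) + exp(-3*t)]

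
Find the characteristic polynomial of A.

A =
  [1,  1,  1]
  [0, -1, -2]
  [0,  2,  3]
x^3 - 3*x^2 + 3*x - 1

Expanding det(x·I − A) (e.g. by cofactor expansion or by noting that A is similar to its Jordan form J, which has the same characteristic polynomial as A) gives
  χ_A(x) = x^3 - 3*x^2 + 3*x - 1
which factors as (x - 1)^3. The eigenvalues (with algebraic multiplicities) are λ = 1 with multiplicity 3.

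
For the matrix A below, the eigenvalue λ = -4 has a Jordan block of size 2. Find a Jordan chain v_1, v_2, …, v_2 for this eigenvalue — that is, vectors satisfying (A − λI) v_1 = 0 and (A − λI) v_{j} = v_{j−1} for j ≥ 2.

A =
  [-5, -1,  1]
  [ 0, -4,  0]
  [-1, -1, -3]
A Jordan chain for λ = -4 of length 2:
v_1 = (-1, 0, -1)ᵀ
v_2 = (1, 0, 0)ᵀ

Let N = A − (-4)·I. We want v_2 with N^2 v_2 = 0 but N^1 v_2 ≠ 0; then v_{j-1} := N · v_j for j = 2, …, 2.

Pick v_2 = (1, 0, 0)ᵀ.
Then v_1 = N · v_2 = (-1, 0, -1)ᵀ.

Sanity check: (A − (-4)·I) v_1 = (0, 0, 0)ᵀ = 0. ✓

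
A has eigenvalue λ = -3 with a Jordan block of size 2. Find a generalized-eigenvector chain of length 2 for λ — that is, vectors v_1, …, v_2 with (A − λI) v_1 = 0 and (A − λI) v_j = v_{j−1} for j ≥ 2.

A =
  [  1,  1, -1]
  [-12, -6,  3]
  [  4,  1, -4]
A Jordan chain for λ = -3 of length 2:
v_1 = (4, -12, 4)ᵀ
v_2 = (1, 0, 0)ᵀ

Let N = A − (-3)·I. We want v_2 with N^2 v_2 = 0 but N^1 v_2 ≠ 0; then v_{j-1} := N · v_j for j = 2, …, 2.

Pick v_2 = (1, 0, 0)ᵀ.
Then v_1 = N · v_2 = (4, -12, 4)ᵀ.

Sanity check: (A − (-3)·I) v_1 = (0, 0, 0)ᵀ = 0. ✓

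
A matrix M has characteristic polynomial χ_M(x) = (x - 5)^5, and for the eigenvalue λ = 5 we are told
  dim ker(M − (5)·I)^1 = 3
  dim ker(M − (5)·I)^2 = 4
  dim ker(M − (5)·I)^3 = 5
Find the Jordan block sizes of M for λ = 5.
Block sizes for λ = 5: [3, 1, 1]

From the dimensions of kernels of powers, the number of Jordan blocks of size at least j is d_j − d_{j−1} where d_j = dim ker(N^j) (with d_0 = 0). Computing the differences gives [3, 1, 1].
The number of blocks of size exactly k is (#blocks of size ≥ k) − (#blocks of size ≥ k + 1), so the partition is: 2 block(s) of size 1, 1 block(s) of size 3.
In nonincreasing order the block sizes are [3, 1, 1].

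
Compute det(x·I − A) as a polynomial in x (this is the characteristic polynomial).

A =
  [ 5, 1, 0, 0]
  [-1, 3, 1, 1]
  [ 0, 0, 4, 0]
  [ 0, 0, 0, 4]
x^4 - 16*x^3 + 96*x^2 - 256*x + 256

Expanding det(x·I − A) (e.g. by cofactor expansion or by noting that A is similar to its Jordan form J, which has the same characteristic polynomial as A) gives
  χ_A(x) = x^4 - 16*x^3 + 96*x^2 - 256*x + 256
which factors as (x - 4)^4. The eigenvalues (with algebraic multiplicities) are λ = 4 with multiplicity 4.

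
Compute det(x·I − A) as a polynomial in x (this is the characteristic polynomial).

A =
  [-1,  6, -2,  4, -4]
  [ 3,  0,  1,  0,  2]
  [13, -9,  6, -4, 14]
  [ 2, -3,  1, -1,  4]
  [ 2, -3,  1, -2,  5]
x^5 - 9*x^4 + 30*x^3 - 46*x^2 + 33*x - 9

Expanding det(x·I − A) (e.g. by cofactor expansion or by noting that A is similar to its Jordan form J, which has the same characteristic polynomial as A) gives
  χ_A(x) = x^5 - 9*x^4 + 30*x^3 - 46*x^2 + 33*x - 9
which factors as (x - 3)^2*(x - 1)^3. The eigenvalues (with algebraic multiplicities) are λ = 1 with multiplicity 3, λ = 3 with multiplicity 2.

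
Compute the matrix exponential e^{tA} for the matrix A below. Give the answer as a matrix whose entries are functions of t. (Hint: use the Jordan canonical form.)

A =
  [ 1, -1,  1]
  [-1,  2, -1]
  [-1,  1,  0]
e^{tA} =
  [exp(t), -t*exp(t), t*exp(t)]
  [-t*exp(t), t^2*exp(t)/2 + t*exp(t) + exp(t), -t^2*exp(t)/2 - t*exp(t)]
  [-t*exp(t), t^2*exp(t)/2 + t*exp(t), -t^2*exp(t)/2 - t*exp(t) + exp(t)]

Strategy: write A = P · J · P⁻¹ where J is a Jordan canonical form, so e^{tA} = P · e^{tJ} · P⁻¹, and e^{tJ} can be computed block-by-block.

A has Jordan form
J =
  [1, 1, 0]
  [0, 1, 1]
  [0, 0, 1]
(up to reordering of blocks).

Per-block formulas:
  For a 3×3 Jordan block J_3(1): exp(t · J_3(1)) = e^(1t)·(I + t·N + (t^2/2)·N^2), where N is the 3×3 nilpotent shift.

After assembling e^{tJ} and conjugating by P, we get:

e^{tA} =
  [exp(t), -t*exp(t), t*exp(t)]
  [-t*exp(t), t^2*exp(t)/2 + t*exp(t) + exp(t), -t^2*exp(t)/2 - t*exp(t)]
  [-t*exp(t), t^2*exp(t)/2 + t*exp(t), -t^2*exp(t)/2 - t*exp(t) + exp(t)]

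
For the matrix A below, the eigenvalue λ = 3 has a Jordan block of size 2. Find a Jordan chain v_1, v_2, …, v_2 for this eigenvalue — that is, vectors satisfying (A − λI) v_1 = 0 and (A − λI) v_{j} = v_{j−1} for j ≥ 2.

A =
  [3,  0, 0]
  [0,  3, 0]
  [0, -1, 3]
A Jordan chain for λ = 3 of length 2:
v_1 = (0, 0, -1)ᵀ
v_2 = (0, 1, 0)ᵀ

Let N = A − (3)·I. We want v_2 with N^2 v_2 = 0 but N^1 v_2 ≠ 0; then v_{j-1} := N · v_j for j = 2, …, 2.

Pick v_2 = (0, 1, 0)ᵀ.
Then v_1 = N · v_2 = (0, 0, -1)ᵀ.

Sanity check: (A − (3)·I) v_1 = (0, 0, 0)ᵀ = 0. ✓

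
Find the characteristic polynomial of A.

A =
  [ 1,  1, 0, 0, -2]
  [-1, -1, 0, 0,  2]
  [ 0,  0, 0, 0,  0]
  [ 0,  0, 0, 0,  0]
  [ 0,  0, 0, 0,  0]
x^5

Expanding det(x·I − A) (e.g. by cofactor expansion or by noting that A is similar to its Jordan form J, which has the same characteristic polynomial as A) gives
  χ_A(x) = x^5
which factors as x^5. The eigenvalues (with algebraic multiplicities) are λ = 0 with multiplicity 5.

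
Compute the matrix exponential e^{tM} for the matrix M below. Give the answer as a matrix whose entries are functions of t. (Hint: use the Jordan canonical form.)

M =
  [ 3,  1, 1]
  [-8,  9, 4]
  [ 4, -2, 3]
e^{tM} =
  [-2*t*exp(5*t) + exp(5*t), t*exp(5*t), t*exp(5*t)]
  [-8*t*exp(5*t), 4*t*exp(5*t) + exp(5*t), 4*t*exp(5*t)]
  [4*t*exp(5*t), -2*t*exp(5*t), -2*t*exp(5*t) + exp(5*t)]

Strategy: write M = P · J · P⁻¹ where J is a Jordan canonical form, so e^{tM} = P · e^{tJ} · P⁻¹, and e^{tJ} can be computed block-by-block.

M has Jordan form
J =
  [5, 1, 0]
  [0, 5, 0]
  [0, 0, 5]
(up to reordering of blocks).

Per-block formulas:
  For a 2×2 Jordan block J_2(5): exp(t · J_2(5)) = e^(5t)·(I + t·N), where N is the 2×2 nilpotent shift.
  For a 1×1 block at λ = 5: exp(t · [5]) = [e^(5t)].

After assembling e^{tJ} and conjugating by P, we get:

e^{tM} =
  [-2*t*exp(5*t) + exp(5*t), t*exp(5*t), t*exp(5*t)]
  [-8*t*exp(5*t), 4*t*exp(5*t) + exp(5*t), 4*t*exp(5*t)]
  [4*t*exp(5*t), -2*t*exp(5*t), -2*t*exp(5*t) + exp(5*t)]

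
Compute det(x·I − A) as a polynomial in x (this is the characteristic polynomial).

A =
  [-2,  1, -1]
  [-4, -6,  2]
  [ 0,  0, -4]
x^3 + 12*x^2 + 48*x + 64

Expanding det(x·I − A) (e.g. by cofactor expansion or by noting that A is similar to its Jordan form J, which has the same characteristic polynomial as A) gives
  χ_A(x) = x^3 + 12*x^2 + 48*x + 64
which factors as (x + 4)^3. The eigenvalues (with algebraic multiplicities) are λ = -4 with multiplicity 3.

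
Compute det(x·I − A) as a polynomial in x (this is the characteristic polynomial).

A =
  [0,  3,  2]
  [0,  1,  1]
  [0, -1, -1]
x^3

Expanding det(x·I − A) (e.g. by cofactor expansion or by noting that A is similar to its Jordan form J, which has the same characteristic polynomial as A) gives
  χ_A(x) = x^3
which factors as x^3. The eigenvalues (with algebraic multiplicities) are λ = 0 with multiplicity 3.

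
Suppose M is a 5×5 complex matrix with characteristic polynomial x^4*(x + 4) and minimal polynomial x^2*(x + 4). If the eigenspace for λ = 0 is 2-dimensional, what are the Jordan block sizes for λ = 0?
Block sizes for λ = 0: [2, 2]

Step 1 — from the characteristic polynomial, algebraic multiplicity of λ = 0 is 4. From dim ker(M − (0)·I) = 2, there are exactly 2 Jordan blocks for λ = 0.
Step 2 — from the minimal polynomial, the factor (x − 0)^2 tells us the largest block for λ = 0 has size 2.
Step 3 — with total size 4, 2 blocks, and largest block 2, the block sizes (in nonincreasing order) are [2, 2].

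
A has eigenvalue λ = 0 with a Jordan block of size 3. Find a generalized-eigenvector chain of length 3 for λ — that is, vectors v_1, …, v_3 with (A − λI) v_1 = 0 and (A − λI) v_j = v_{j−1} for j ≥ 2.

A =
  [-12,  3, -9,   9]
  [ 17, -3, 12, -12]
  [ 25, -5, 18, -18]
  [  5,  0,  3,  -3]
A Jordan chain for λ = 0 of length 3:
v_1 = (15, -15, -25, 0)ᵀ
v_2 = (-12, 17, 25, 5)ᵀ
v_3 = (1, 0, 0, 0)ᵀ

Let N = A − (0)·I. We want v_3 with N^3 v_3 = 0 but N^2 v_3 ≠ 0; then v_{j-1} := N · v_j for j = 3, …, 2.

Pick v_3 = (1, 0, 0, 0)ᵀ.
Then v_2 = N · v_3 = (-12, 17, 25, 5)ᵀ.
Then v_1 = N · v_2 = (15, -15, -25, 0)ᵀ.

Sanity check: (A − (0)·I) v_1 = (0, 0, 0, 0)ᵀ = 0. ✓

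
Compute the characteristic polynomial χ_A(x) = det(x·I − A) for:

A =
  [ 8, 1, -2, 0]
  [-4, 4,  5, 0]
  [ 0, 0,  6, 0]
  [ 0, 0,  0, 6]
x^4 - 24*x^3 + 216*x^2 - 864*x + 1296

Expanding det(x·I − A) (e.g. by cofactor expansion or by noting that A is similar to its Jordan form J, which has the same characteristic polynomial as A) gives
  χ_A(x) = x^4 - 24*x^3 + 216*x^2 - 864*x + 1296
which factors as (x - 6)^4. The eigenvalues (with algebraic multiplicities) are λ = 6 with multiplicity 4.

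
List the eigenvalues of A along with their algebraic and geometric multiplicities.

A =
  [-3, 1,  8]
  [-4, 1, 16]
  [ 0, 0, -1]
λ = -1: alg = 3, geom = 2

Step 1 — factor the characteristic polynomial to read off the algebraic multiplicities:
  χ_A(x) = (x + 1)^3

Step 2 — compute geometric multiplicities via the rank-nullity identity g(λ) = n − rank(A − λI):
  rank(A − (-1)·I) = 1, so dim ker(A − (-1)·I) = n − 1 = 2

Summary:
  λ = -1: algebraic multiplicity = 3, geometric multiplicity = 2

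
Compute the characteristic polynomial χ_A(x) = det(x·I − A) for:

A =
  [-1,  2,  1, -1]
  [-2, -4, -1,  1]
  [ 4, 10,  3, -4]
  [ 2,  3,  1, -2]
x^4 + 4*x^3 + 6*x^2 + 4*x + 1

Expanding det(x·I − A) (e.g. by cofactor expansion or by noting that A is similar to its Jordan form J, which has the same characteristic polynomial as A) gives
  χ_A(x) = x^4 + 4*x^3 + 6*x^2 + 4*x + 1
which factors as (x + 1)^4. The eigenvalues (with algebraic multiplicities) are λ = -1 with multiplicity 4.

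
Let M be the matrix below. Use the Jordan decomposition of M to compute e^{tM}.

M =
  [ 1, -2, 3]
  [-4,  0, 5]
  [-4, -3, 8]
e^{tM} =
  [-2*t*exp(3*t) + exp(3*t), t^2*exp(3*t)/2 - 2*t*exp(3*t), -t^2*exp(3*t)/2 + 3*t*exp(3*t)]
  [-4*t*exp(3*t), t^2*exp(3*t) - 3*t*exp(3*t) + exp(3*t), -t^2*exp(3*t) + 5*t*exp(3*t)]
  [-4*t*exp(3*t), t^2*exp(3*t) - 3*t*exp(3*t), -t^2*exp(3*t) + 5*t*exp(3*t) + exp(3*t)]

Strategy: write M = P · J · P⁻¹ where J is a Jordan canonical form, so e^{tM} = P · e^{tJ} · P⁻¹, and e^{tJ} can be computed block-by-block.

M has Jordan form
J =
  [3, 1, 0]
  [0, 3, 1]
  [0, 0, 3]
(up to reordering of blocks).

Per-block formulas:
  For a 3×3 Jordan block J_3(3): exp(t · J_3(3)) = e^(3t)·(I + t·N + (t^2/2)·N^2), where N is the 3×3 nilpotent shift.

After assembling e^{tJ} and conjugating by P, we get:

e^{tM} =
  [-2*t*exp(3*t) + exp(3*t), t^2*exp(3*t)/2 - 2*t*exp(3*t), -t^2*exp(3*t)/2 + 3*t*exp(3*t)]
  [-4*t*exp(3*t), t^2*exp(3*t) - 3*t*exp(3*t) + exp(3*t), -t^2*exp(3*t) + 5*t*exp(3*t)]
  [-4*t*exp(3*t), t^2*exp(3*t) - 3*t*exp(3*t), -t^2*exp(3*t) + 5*t*exp(3*t) + exp(3*t)]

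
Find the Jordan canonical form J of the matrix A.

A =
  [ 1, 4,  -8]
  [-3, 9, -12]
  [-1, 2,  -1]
J_2(3) ⊕ J_1(3)

The characteristic polynomial is
  det(x·I − A) = x^3 - 9*x^2 + 27*x - 27 = (x - 3)^3

Eigenvalues and multiplicities (the geometric multiplicity of λ is n − rank(A − λI), which equals the number of Jordan blocks for λ):
  λ = 3: algebraic multiplicity = 3, geometric multiplicity = 2

Determining the block sizes for each eigenvalue:
  λ = 3: 2 blocks summing to 3 forces exactly one block of size 2 and the rest size 1 → block sizes [2, 1]

Assembling the blocks gives a Jordan form
J =
  [3, 1, 0]
  [0, 3, 0]
  [0, 0, 3]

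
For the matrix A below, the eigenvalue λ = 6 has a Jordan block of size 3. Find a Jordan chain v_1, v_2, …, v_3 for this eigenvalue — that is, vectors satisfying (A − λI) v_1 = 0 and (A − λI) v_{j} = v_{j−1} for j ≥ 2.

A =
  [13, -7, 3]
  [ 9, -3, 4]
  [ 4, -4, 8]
A Jordan chain for λ = 6 of length 3:
v_1 = (-2, -2, 0)ᵀ
v_2 = (7, 9, 4)ᵀ
v_3 = (1, 0, 0)ᵀ

Let N = A − (6)·I. We want v_3 with N^3 v_3 = 0 but N^2 v_3 ≠ 0; then v_{j-1} := N · v_j for j = 3, …, 2.

Pick v_3 = (1, 0, 0)ᵀ.
Then v_2 = N · v_3 = (7, 9, 4)ᵀ.
Then v_1 = N · v_2 = (-2, -2, 0)ᵀ.

Sanity check: (A − (6)·I) v_1 = (0, 0, 0)ᵀ = 0. ✓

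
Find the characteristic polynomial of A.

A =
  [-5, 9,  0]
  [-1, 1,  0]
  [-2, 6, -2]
x^3 + 6*x^2 + 12*x + 8

Expanding det(x·I − A) (e.g. by cofactor expansion or by noting that A is similar to its Jordan form J, which has the same characteristic polynomial as A) gives
  χ_A(x) = x^3 + 6*x^2 + 12*x + 8
which factors as (x + 2)^3. The eigenvalues (with algebraic multiplicities) are λ = -2 with multiplicity 3.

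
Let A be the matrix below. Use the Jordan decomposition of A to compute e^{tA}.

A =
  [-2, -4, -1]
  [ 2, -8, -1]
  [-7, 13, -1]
e^{tA} =
  [-t*exp(-4*t) + 3*exp(-3*t) - 2*exp(-4*t), t*exp(-4*t) - 5*exp(-3*t) + 5*exp(-4*t), -exp(-3*t) + exp(-4*t)]
  [-t*exp(-4*t) + 3*exp(-3*t) - 3*exp(-4*t), t*exp(-4*t) - 5*exp(-3*t) + 6*exp(-4*t), -exp(-3*t) + exp(-4*t)]
  [2*t*exp(-4*t) - 9*exp(-3*t) + 9*exp(-4*t), -2*t*exp(-4*t) + 15*exp(-3*t) - 15*exp(-4*t), 3*exp(-3*t) - 2*exp(-4*t)]

Strategy: write A = P · J · P⁻¹ where J is a Jordan canonical form, so e^{tA} = P · e^{tJ} · P⁻¹, and e^{tJ} can be computed block-by-block.

A has Jordan form
J =
  [-4,  1,  0]
  [ 0, -4,  0]
  [ 0,  0, -3]
(up to reordering of blocks).

Per-block formulas:
  For a 1×1 block at λ = -3: exp(t · [-3]) = [e^(-3t)].
  For a 2×2 Jordan block J_2(-4): exp(t · J_2(-4)) = e^(-4t)·(I + t·N), where N is the 2×2 nilpotent shift.

After assembling e^{tJ} and conjugating by P, we get:

e^{tA} =
  [-t*exp(-4*t) + 3*exp(-3*t) - 2*exp(-4*t), t*exp(-4*t) - 5*exp(-3*t) + 5*exp(-4*t), -exp(-3*t) + exp(-4*t)]
  [-t*exp(-4*t) + 3*exp(-3*t) - 3*exp(-4*t), t*exp(-4*t) - 5*exp(-3*t) + 6*exp(-4*t), -exp(-3*t) + exp(-4*t)]
  [2*t*exp(-4*t) - 9*exp(-3*t) + 9*exp(-4*t), -2*t*exp(-4*t) + 15*exp(-3*t) - 15*exp(-4*t), 3*exp(-3*t) - 2*exp(-4*t)]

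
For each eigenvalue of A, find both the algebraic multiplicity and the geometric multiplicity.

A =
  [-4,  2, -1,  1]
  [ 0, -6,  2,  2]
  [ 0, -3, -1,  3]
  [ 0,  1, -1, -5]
λ = -4: alg = 4, geom = 2

Step 1 — factor the characteristic polynomial to read off the algebraic multiplicities:
  χ_A(x) = (x + 4)^4

Step 2 — compute geometric multiplicities via the rank-nullity identity g(λ) = n − rank(A − λI):
  rank(A − (-4)·I) = 2, so dim ker(A − (-4)·I) = n − 2 = 2

Summary:
  λ = -4: algebraic multiplicity = 4, geometric multiplicity = 2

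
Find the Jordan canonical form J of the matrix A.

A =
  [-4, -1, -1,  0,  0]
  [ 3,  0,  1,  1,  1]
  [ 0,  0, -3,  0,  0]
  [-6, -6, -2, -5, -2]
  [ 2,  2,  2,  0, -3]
J_3(-3) ⊕ J_1(-3) ⊕ J_1(-3)

The characteristic polynomial is
  det(x·I − A) = x^5 + 15*x^4 + 90*x^3 + 270*x^2 + 405*x + 243 = (x + 3)^5

Eigenvalues and multiplicities (the geometric multiplicity of λ is n − rank(A − λI), which equals the number of Jordan blocks for λ):
  λ = -3: algebraic multiplicity = 5, geometric multiplicity = 3

Determining the block sizes for each eigenvalue:
  λ = -3: with am = 5 and gm = 3, the partition is not yet determined (e.g. several partitions of 5 into 3 parts exist). Let N = A − (-3)·I. Computing rank(N^1) = 2, rank(N^2) = 1, rank(N^3) = 0; the number of blocks of size ≥ j is rank(N^{j−1}) − rank(N^j), giving [3, 1, 1]. So we have 1 block(s) of size 3, 2 block(s) of size 1 → block sizes [3, 1, 1]

Assembling the blocks gives a Jordan form
J =
  [-3,  1,  0,  0,  0]
  [ 0, -3,  1,  0,  0]
  [ 0,  0, -3,  0,  0]
  [ 0,  0,  0, -3,  0]
  [ 0,  0,  0,  0, -3]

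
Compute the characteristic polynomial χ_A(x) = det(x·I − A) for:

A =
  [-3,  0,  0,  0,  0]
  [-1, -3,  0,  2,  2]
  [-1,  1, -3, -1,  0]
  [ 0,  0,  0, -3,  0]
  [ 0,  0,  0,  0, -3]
x^5 + 15*x^4 + 90*x^3 + 270*x^2 + 405*x + 243

Expanding det(x·I − A) (e.g. by cofactor expansion or by noting that A is similar to its Jordan form J, which has the same characteristic polynomial as A) gives
  χ_A(x) = x^5 + 15*x^4 + 90*x^3 + 270*x^2 + 405*x + 243
which factors as (x + 3)^5. The eigenvalues (with algebraic multiplicities) are λ = -3 with multiplicity 5.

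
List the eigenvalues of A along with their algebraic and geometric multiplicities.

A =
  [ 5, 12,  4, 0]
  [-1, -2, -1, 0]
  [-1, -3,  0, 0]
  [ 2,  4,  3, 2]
λ = 1: alg = 3, geom = 2; λ = 2: alg = 1, geom = 1

Step 1 — factor the characteristic polynomial to read off the algebraic multiplicities:
  χ_A(x) = (x - 2)*(x - 1)^3

Step 2 — compute geometric multiplicities via the rank-nullity identity g(λ) = n − rank(A − λI):
  rank(A − (1)·I) = 2, so dim ker(A − (1)·I) = n − 2 = 2
  rank(A − (2)·I) = 3, so dim ker(A − (2)·I) = n − 3 = 1

Summary:
  λ = 1: algebraic multiplicity = 3, geometric multiplicity = 2
  λ = 2: algebraic multiplicity = 1, geometric multiplicity = 1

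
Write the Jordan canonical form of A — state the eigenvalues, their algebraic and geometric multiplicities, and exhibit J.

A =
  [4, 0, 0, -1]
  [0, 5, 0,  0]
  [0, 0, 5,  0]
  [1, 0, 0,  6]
J_2(5) ⊕ J_1(5) ⊕ J_1(5)

The characteristic polynomial is
  det(x·I − A) = x^4 - 20*x^3 + 150*x^2 - 500*x + 625 = (x - 5)^4

Eigenvalues and multiplicities (the geometric multiplicity of λ is n − rank(A − λI), which equals the number of Jordan blocks for λ):
  λ = 5: algebraic multiplicity = 4, geometric multiplicity = 3

Determining the block sizes for each eigenvalue:
  λ = 5: 3 blocks summing to 4 forces exactly one block of size 2 and the rest size 1 → block sizes [2, 1, 1]

Assembling the blocks gives a Jordan form
J =
  [5, 1, 0, 0]
  [0, 5, 0, 0]
  [0, 0, 5, 0]
  [0, 0, 0, 5]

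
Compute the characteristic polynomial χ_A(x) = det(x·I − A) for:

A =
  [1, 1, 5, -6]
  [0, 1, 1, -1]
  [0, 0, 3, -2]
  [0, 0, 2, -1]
x^4 - 4*x^3 + 6*x^2 - 4*x + 1

Expanding det(x·I − A) (e.g. by cofactor expansion or by noting that A is similar to its Jordan form J, which has the same characteristic polynomial as A) gives
  χ_A(x) = x^4 - 4*x^3 + 6*x^2 - 4*x + 1
which factors as (x - 1)^4. The eigenvalues (with algebraic multiplicities) are λ = 1 with multiplicity 4.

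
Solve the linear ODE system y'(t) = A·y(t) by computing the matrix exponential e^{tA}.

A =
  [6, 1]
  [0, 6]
e^{tA} =
  [exp(6*t), t*exp(6*t)]
  [0, exp(6*t)]

Strategy: write A = P · J · P⁻¹ where J is a Jordan canonical form, so e^{tA} = P · e^{tJ} · P⁻¹, and e^{tJ} can be computed block-by-block.

A has Jordan form
J =
  [6, 1]
  [0, 6]
(up to reordering of blocks).

Per-block formulas:
  For a 2×2 Jordan block J_2(6): exp(t · J_2(6)) = e^(6t)·(I + t·N), where N is the 2×2 nilpotent shift.

After assembling e^{tJ} and conjugating by P, we get:

e^{tA} =
  [exp(6*t), t*exp(6*t)]
  [0, exp(6*t)]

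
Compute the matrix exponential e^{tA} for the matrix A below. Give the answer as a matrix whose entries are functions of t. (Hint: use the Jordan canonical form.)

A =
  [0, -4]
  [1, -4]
e^{tA} =
  [2*t*exp(-2*t) + exp(-2*t), -4*t*exp(-2*t)]
  [t*exp(-2*t), -2*t*exp(-2*t) + exp(-2*t)]

Strategy: write A = P · J · P⁻¹ where J is a Jordan canonical form, so e^{tA} = P · e^{tJ} · P⁻¹, and e^{tJ} can be computed block-by-block.

A has Jordan form
J =
  [-2,  1]
  [ 0, -2]
(up to reordering of blocks).

Per-block formulas:
  For a 2×2 Jordan block J_2(-2): exp(t · J_2(-2)) = e^(-2t)·(I + t·N), where N is the 2×2 nilpotent shift.

After assembling e^{tJ} and conjugating by P, we get:

e^{tA} =
  [2*t*exp(-2*t) + exp(-2*t), -4*t*exp(-2*t)]
  [t*exp(-2*t), -2*t*exp(-2*t) + exp(-2*t)]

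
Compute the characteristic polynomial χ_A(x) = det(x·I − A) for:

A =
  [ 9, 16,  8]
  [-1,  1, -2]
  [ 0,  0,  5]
x^3 - 15*x^2 + 75*x - 125

Expanding det(x·I − A) (e.g. by cofactor expansion or by noting that A is similar to its Jordan form J, which has the same characteristic polynomial as A) gives
  χ_A(x) = x^3 - 15*x^2 + 75*x - 125
which factors as (x - 5)^3. The eigenvalues (with algebraic multiplicities) are λ = 5 with multiplicity 3.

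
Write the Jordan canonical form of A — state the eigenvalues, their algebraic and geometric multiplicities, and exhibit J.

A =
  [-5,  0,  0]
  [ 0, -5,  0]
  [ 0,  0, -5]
J_1(-5) ⊕ J_1(-5) ⊕ J_1(-5)

The characteristic polynomial is
  det(x·I − A) = x^3 + 15*x^2 + 75*x + 125 = (x + 5)^3

Eigenvalues and multiplicities (the geometric multiplicity of λ is n − rank(A − λI), which equals the number of Jordan blocks for λ):
  λ = -5: algebraic multiplicity = 3, geometric multiplicity = 3

Determining the block sizes for each eigenvalue:
  λ = -5: gm = am = 3, so every block has size 1 → block sizes [1, 1, 1]

Assembling the blocks gives a Jordan form
J =
  [-5,  0,  0]
  [ 0, -5,  0]
  [ 0,  0, -5]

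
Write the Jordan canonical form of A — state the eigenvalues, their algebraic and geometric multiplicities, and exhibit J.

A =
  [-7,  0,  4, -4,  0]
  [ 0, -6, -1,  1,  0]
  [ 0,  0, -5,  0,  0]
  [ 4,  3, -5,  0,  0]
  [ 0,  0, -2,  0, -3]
J_2(-5) ⊕ J_1(-5) ⊕ J_1(-3) ⊕ J_1(-3)

The characteristic polynomial is
  det(x·I − A) = x^5 + 21*x^4 + 174*x^3 + 710*x^2 + 1425*x + 1125 = (x + 3)^2*(x + 5)^3

Eigenvalues and multiplicities (the geometric multiplicity of λ is n − rank(A − λI), which equals the number of Jordan blocks for λ):
  λ = -5: algebraic multiplicity = 3, geometric multiplicity = 2
  λ = -3: algebraic multiplicity = 2, geometric multiplicity = 2

Determining the block sizes for each eigenvalue:
  λ = -5: 2 blocks summing to 3 forces exactly one block of size 2 and the rest size 1 → block sizes [2, 1]
  λ = -3: gm = am = 2, so every block has size 1 → block sizes [1, 1]

Assembling the blocks gives a Jordan form
J =
  [-5,  1,  0,  0,  0]
  [ 0, -5,  0,  0,  0]
  [ 0,  0, -5,  0,  0]
  [ 0,  0,  0, -3,  0]
  [ 0,  0,  0,  0, -3]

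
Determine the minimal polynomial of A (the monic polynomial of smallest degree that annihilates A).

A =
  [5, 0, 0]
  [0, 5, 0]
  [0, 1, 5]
x^2 - 10*x + 25

The characteristic polynomial is χ_A(x) = (x - 5)^3, so the eigenvalues are known. The minimal polynomial is
  m_A(x) = Π_λ (x − λ)^{k_λ}
where k_λ is the size of the *largest* Jordan block for λ (equivalently, the smallest k with (A − λI)^k v = 0 for every generalised eigenvector v of λ).

  λ = 5: largest Jordan block has size 2, contributing (x − 5)^2

So m_A(x) = (x - 5)^2 = x^2 - 10*x + 25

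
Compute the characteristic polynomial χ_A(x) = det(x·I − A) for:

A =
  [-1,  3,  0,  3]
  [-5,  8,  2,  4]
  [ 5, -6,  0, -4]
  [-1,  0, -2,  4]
x^4 - 11*x^3 + 42*x^2 - 68*x + 40

Expanding det(x·I − A) (e.g. by cofactor expansion or by noting that A is similar to its Jordan form J, which has the same characteristic polynomial as A) gives
  χ_A(x) = x^4 - 11*x^3 + 42*x^2 - 68*x + 40
which factors as (x - 5)*(x - 2)^3. The eigenvalues (with algebraic multiplicities) are λ = 2 with multiplicity 3, λ = 5 with multiplicity 1.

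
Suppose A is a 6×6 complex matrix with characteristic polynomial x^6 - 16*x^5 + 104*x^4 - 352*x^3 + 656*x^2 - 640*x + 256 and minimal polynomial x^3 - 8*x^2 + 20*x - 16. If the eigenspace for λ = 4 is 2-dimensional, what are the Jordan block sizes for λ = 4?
Block sizes for λ = 4: [1, 1]

Step 1 — from the characteristic polynomial, algebraic multiplicity of λ = 4 is 2. From dim ker(A − (4)·I) = 2, there are exactly 2 Jordan blocks for λ = 4.
Step 2 — from the minimal polynomial, the factor (x − 4) tells us the largest block for λ = 4 has size 1.
Step 3 — with total size 2, 2 blocks, and largest block 1, the block sizes (in nonincreasing order) are [1, 1].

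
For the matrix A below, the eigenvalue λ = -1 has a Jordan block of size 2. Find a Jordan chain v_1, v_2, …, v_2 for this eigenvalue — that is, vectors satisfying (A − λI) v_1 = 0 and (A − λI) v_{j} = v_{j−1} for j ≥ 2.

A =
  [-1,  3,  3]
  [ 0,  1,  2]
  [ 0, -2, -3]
A Jordan chain for λ = -1 of length 2:
v_1 = (3, 2, -2)ᵀ
v_2 = (0, 1, 0)ᵀ

Let N = A − (-1)·I. We want v_2 with N^2 v_2 = 0 but N^1 v_2 ≠ 0; then v_{j-1} := N · v_j for j = 2, …, 2.

Pick v_2 = (0, 1, 0)ᵀ.
Then v_1 = N · v_2 = (3, 2, -2)ᵀ.

Sanity check: (A − (-1)·I) v_1 = (0, 0, 0)ᵀ = 0. ✓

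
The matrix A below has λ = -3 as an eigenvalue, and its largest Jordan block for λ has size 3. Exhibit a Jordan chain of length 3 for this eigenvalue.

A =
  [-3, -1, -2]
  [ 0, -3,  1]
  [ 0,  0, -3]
A Jordan chain for λ = -3 of length 3:
v_1 = (-1, 0, 0)ᵀ
v_2 = (-2, 1, 0)ᵀ
v_3 = (0, 0, 1)ᵀ

Let N = A − (-3)·I. We want v_3 with N^3 v_3 = 0 but N^2 v_3 ≠ 0; then v_{j-1} := N · v_j for j = 3, …, 2.

Pick v_3 = (0, 0, 1)ᵀ.
Then v_2 = N · v_3 = (-2, 1, 0)ᵀ.
Then v_1 = N · v_2 = (-1, 0, 0)ᵀ.

Sanity check: (A − (-3)·I) v_1 = (0, 0, 0)ᵀ = 0. ✓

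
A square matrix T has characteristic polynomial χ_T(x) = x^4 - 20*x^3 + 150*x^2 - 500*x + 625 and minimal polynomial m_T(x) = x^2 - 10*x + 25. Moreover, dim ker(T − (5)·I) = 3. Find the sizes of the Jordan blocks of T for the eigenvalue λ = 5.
Block sizes for λ = 5: [2, 1, 1]

Step 1 — from the characteristic polynomial, algebraic multiplicity of λ = 5 is 4. From dim ker(T − (5)·I) = 3, there are exactly 3 Jordan blocks for λ = 5.
Step 2 — from the minimal polynomial, the factor (x − 5)^2 tells us the largest block for λ = 5 has size 2.
Step 3 — with total size 4, 3 blocks, and largest block 2, the block sizes (in nonincreasing order) are [2, 1, 1].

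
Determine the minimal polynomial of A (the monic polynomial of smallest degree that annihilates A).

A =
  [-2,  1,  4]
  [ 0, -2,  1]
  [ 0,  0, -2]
x^3 + 6*x^2 + 12*x + 8

The characteristic polynomial is χ_A(x) = (x + 2)^3, so the eigenvalues are known. The minimal polynomial is
  m_A(x) = Π_λ (x − λ)^{k_λ}
where k_λ is the size of the *largest* Jordan block for λ (equivalently, the smallest k with (A − λI)^k v = 0 for every generalised eigenvector v of λ).

  λ = -2: largest Jordan block has size 3, contributing (x + 2)^3

So m_A(x) = (x + 2)^3 = x^3 + 6*x^2 + 12*x + 8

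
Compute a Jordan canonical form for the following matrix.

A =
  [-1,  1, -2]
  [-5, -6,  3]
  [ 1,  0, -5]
J_3(-4)

The characteristic polynomial is
  det(x·I − A) = x^3 + 12*x^2 + 48*x + 64 = (x + 4)^3

Eigenvalues and multiplicities (the geometric multiplicity of λ is n − rank(A − λI), which equals the number of Jordan blocks for λ):
  λ = -4: algebraic multiplicity = 3, geometric multiplicity = 1

Determining the block sizes for each eigenvalue:
  λ = -4: one block (gm = 1), so the single block has size am = 3 → block sizes [3]

Assembling the blocks gives a Jordan form
J =
  [-4,  1,  0]
  [ 0, -4,  1]
  [ 0,  0, -4]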